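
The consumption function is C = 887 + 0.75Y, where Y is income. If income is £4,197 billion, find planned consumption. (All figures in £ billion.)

C = 4034.75

C = 887 + 0.75(4197) = 887 + 3147.75 = 4034.75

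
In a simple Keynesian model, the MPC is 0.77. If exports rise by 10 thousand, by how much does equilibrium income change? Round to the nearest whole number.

The multiplier is 1/(1 − MPC) = 1/0.23.
ΔY = 10/0.23 = 43.48 ≈ 43

ΔY ≈ 43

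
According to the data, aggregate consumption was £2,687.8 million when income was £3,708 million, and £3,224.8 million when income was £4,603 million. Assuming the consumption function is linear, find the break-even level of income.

Y = 1157.5

MPC = (3224.8 − 2687.8)/(4603 − 3708) = 537/895 = 0.6
a = 2687.8 − 0.6(3708) = 2687.8 − 2224.8 = 463
Break-even: Y = a/(1−MPC) = 463/0.4 = 1157.5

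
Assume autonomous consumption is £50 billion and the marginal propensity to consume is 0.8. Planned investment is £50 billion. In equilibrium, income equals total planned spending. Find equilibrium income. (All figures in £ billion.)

Y = C + I = 50 + 0.8Y + 50
Y − 0.8Y = 100
0.2Y = 100, so Y = 100/0.2 = 500

Y = 500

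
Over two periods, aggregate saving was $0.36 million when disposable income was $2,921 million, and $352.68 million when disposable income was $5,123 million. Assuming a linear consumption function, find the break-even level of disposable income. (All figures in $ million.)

Y = 2918.75

MPS = ΔS/ΔY = (352.68 − 0.36)/(5123 − 2921) = 352.32/2202 = 0.16
MPC = 1 − MPS = 0.84
From S(2921) = 0.36: −a + 0.16(2921) = 0.36, so a = 467.36 − 0.36 = 467
Break-even (S = 0): Y = a/MPS = 467/0.16 = 2918.75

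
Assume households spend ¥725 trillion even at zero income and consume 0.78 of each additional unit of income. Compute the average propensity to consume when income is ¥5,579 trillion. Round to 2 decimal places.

C = 725 + 0.78(5579) = 5076.62
APC = C/Y = 5076.62/5579 = 0.91

APC = 0.91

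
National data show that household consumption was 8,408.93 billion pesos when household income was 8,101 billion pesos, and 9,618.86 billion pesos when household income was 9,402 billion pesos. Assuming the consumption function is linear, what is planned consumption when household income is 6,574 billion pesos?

MPC = (9618.86 − 8408.93)/(9402 − 8101) = 1209.93/1301 = 0.93
a = 8408.93 − 0.93(8101) = 8408.93 − 7533.93 = 875
C = 875 + 0.93(6574) = 875 + 6113.82 = 6988.82

C = 6988.82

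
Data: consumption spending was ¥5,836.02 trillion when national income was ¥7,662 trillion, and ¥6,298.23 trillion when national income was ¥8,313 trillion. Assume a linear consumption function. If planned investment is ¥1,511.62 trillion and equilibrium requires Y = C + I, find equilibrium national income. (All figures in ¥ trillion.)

Y = 6578

MPC = (6298.23 − 5836.02)/(8313 − 7662) = 462.21/651 = 0.71
a = 5836.02 − 0.71(7662) = 396
Equilibrium: Y = 396 + 0.71Y + 1511.62
0.29Y = 1907.62, so Y = 1907.62/0.29 = 6578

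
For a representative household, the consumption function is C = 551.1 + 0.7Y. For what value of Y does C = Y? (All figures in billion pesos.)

At break-even, C = Y: 551.1 + 0.7Y = Y
0.3Y = 551.1, so Y = 551.1/0.3 = 1837

Y = 1837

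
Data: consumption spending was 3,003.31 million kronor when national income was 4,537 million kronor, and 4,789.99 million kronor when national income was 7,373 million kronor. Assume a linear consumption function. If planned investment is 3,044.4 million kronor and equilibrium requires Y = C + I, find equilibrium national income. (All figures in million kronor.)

Y = 8620

MPC = (4789.99 − 3003.31)/(7373 − 4537) = 1786.68/2836 = 0.63
a = 3003.31 − 0.63(4537) = 145
Equilibrium: Y = 145 + 0.63Y + 3044.4
0.37Y = 3189.4, so Y = 3189.4/0.37 = 8620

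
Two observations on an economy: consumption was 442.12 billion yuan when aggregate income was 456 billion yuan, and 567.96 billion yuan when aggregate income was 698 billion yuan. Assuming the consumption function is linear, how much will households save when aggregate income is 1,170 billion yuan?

S = 356.6

MPC = (567.96 − 442.12)/(698 − 456) = 125.84/242 = 0.52
a = 442.12 − 0.52(456) = 442.12 − 237.12 = 205
C = 205 + 0.52(1170) = 813.4
S = 1170 − 813.4 = 356.6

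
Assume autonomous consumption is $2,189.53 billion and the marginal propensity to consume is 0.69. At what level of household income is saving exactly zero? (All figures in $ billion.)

At break-even, C = Y: 2189.53 + 0.69Y = Y
0.31Y = 2189.53, so Y = 2189.53/0.31 = 7063

Y = 7063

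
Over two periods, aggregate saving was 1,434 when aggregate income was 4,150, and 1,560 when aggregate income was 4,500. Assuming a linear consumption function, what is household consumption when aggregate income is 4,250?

C = 2780

MPS = ΔS/ΔY = (1560 − 1434)/(4500 − 4150) = 126/350 = 0.36
MPC = 1 − MPS = 0.64
Autonomous saving = 1434 − 0.36(4150) = -60, so a = 60
C = 60 + 0.64(4250) = 60 + 2720 = 2780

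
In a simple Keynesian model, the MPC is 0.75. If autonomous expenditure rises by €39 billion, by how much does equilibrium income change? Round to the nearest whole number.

ΔY ≈ 156

The multiplier is 1/(1 − MPC) = 1/0.25.
ΔY = 39/0.25 = 156.00 ≈ 156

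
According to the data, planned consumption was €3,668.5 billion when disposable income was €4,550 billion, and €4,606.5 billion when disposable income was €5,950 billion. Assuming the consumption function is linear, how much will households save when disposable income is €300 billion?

MPC = (4606.5 − 3668.5)/(5950 − 4550) = 938/1400 = 0.67
a = 3668.5 − 0.67(4550) = 3668.5 − 3048.5 = 620
C = 620 + 0.67(300) = 821
S = 300 − 821 = -521

S = -521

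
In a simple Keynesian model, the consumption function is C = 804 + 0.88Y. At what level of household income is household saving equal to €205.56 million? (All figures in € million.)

Y = 8413

S = Y − C = -804 + 0.12Y
-804 + 0.12Y = 205.56, so 0.12Y = 1009.56 and Y = 8413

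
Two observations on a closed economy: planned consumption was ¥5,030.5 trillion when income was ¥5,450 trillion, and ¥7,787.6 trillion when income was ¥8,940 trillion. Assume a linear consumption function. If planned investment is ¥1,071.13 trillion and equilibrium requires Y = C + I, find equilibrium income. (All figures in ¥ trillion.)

MPC = (7787.6 − 5030.5)/(8940 − 5450) = 2757.1/3490 = 0.79
a = 5030.5 − 0.79(5450) = 725
Equilibrium: Y = 725 + 0.79Y + 1071.13
0.21Y = 1796.13, so Y = 1796.13/0.21 = 8553

Y = 8553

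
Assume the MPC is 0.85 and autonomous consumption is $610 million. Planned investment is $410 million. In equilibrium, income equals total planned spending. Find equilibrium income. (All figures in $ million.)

Y = 6800

Y = C + I = 610 + 0.85Y + 410
Y − 0.85Y = 1020
0.15Y = 1020, so Y = 1020/0.15 = 6800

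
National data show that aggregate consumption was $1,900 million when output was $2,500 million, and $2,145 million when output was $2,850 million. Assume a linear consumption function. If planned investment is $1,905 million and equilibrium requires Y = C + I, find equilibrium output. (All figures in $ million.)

Y = 6850

MPC = (2145 − 1900)/(2850 − 2500) = 245/350 = 0.7
a = 1900 − 0.7(2500) = 150
Equilibrium: Y = 150 + 0.7Y + 1905
0.3Y = 2055, so Y = 2055/0.3 = 6850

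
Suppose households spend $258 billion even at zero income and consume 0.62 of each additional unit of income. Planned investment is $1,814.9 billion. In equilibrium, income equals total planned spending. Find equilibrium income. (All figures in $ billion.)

Y = 5455

Y = C + I = 258 + 0.62Y + 1814.9
Y − 0.62Y = 2072.9
0.38Y = 2072.9, so Y = 2072.9/0.38 = 5455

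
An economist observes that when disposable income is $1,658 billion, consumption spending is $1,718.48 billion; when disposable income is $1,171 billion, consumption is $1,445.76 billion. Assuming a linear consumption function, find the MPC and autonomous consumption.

MPC = ΔC/ΔY = (1718.48 − 1445.76)/(1658 − 1171) = 272.72/487 = 0.56
a = C − MPC·Y = 1445.76 − 0.56(1171) = 1445.76 − 655.76 = 790

MPC = 0.56; a = 790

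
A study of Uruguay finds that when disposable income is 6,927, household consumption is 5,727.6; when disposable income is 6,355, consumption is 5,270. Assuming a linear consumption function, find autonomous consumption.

a = 186

MPC = ΔC/ΔY = (5727.6 − 5270)/(6927 − 6355) = 457.6/572 = 0.8
a = C − MPC·Y = 5270 − 0.8(6355) = 5270 − 5084 = 186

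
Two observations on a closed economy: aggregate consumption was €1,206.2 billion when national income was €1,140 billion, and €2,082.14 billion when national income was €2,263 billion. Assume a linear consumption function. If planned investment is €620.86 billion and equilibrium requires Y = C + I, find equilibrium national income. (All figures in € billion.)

MPC = (2082.14 − 1206.2)/(2263 − 1140) = 875.94/1123 = 0.78
a = 1206.2 − 0.78(1140) = 317
Equilibrium: Y = 317 + 0.78Y + 620.86
0.22Y = 937.86, so Y = 937.86/0.22 = 4263

Y = 4263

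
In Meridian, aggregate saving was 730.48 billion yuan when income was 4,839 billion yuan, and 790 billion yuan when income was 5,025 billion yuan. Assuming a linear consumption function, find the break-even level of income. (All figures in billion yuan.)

Y = 2556.25

MPS = ΔS/ΔY = (790 − 730.48)/(5025 − 4839) = 59.52/186 = 0.32
MPC = 1 − MPS = 0.68
From S(4839) = 730.48: −a + 0.32(4839) = 730.48, so a = 1548.48 − 730.48 = 818
Break-even (S = 0): Y = a/MPS = 818/0.32 = 2556.25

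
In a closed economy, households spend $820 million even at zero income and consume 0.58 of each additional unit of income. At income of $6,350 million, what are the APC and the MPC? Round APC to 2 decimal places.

APC = 0.71; MPC = 0.58

MPC = 0.58 (the slope of the consumption function)
C = 820 + 0.58(6350) = 4503, so APC = 4503/6350 = 0.71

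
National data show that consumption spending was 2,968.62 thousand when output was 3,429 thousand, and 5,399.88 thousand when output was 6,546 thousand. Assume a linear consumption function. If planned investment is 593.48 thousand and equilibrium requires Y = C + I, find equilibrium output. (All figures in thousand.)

Y = 4034

MPC = (5399.88 − 2968.62)/(6546 − 3429) = 2431.26/3117 = 0.78
a = 2968.62 − 0.78(3429) = 294
Equilibrium: Y = 294 + 0.78Y + 593.48
0.22Y = 887.48, so Y = 887.48/0.22 = 4034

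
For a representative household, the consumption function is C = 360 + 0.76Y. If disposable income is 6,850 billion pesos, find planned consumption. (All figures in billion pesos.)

C = 5566

C = 360 + 0.76(6850) = 360 + 5206 = 5566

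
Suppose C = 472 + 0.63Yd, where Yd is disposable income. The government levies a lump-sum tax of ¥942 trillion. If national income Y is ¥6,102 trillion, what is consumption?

Yd = Y − T = 6102 − 942 = 5160
C = 472 + 0.63(5160) = 472 + 3250.8 = 3722.8

C = 3722.8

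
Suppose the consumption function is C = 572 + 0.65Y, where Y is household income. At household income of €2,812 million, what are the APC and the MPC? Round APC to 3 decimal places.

MPC = 0.65 (the slope of the consumption function)
C = 572 + 0.65(2812) = 2399.8, so APC = 2399.8/2812 = 0.853

APC = 0.853; MPC = 0.65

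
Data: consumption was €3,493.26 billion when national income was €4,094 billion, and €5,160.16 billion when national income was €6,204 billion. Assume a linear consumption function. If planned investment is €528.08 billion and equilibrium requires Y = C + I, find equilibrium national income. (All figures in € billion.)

Y = 3748

MPC = (5160.16 − 3493.26)/(6204 − 4094) = 1666.9/2110 = 0.79
a = 3493.26 − 0.79(4094) = 259
Equilibrium: Y = 259 + 0.79Y + 528.08
0.21Y = 787.08, so Y = 787.08/0.21 = 3748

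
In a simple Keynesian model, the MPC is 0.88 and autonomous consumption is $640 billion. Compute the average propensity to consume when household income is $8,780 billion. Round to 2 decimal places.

C = 640 + 0.88(8780) = 8366.4
APC = C/Y = 8366.4/8780 = 0.95

APC = 0.95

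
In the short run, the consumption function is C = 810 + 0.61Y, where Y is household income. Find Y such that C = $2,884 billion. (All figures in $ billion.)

Y = 3400

810 + 0.61Y = 2884
0.61Y = 2074, so Y = 2074/0.61 = 3400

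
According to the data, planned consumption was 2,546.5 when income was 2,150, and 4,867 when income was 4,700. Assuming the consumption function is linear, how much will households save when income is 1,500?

S = -455

MPC = (4867 − 2546.5)/(4700 − 2150) = 2320.5/2550 = 0.91
a = 2546.5 − 0.91(2150) = 2546.5 − 1956.5 = 590
C = 590 + 0.91(1500) = 1955
S = 1500 − 1955 = -455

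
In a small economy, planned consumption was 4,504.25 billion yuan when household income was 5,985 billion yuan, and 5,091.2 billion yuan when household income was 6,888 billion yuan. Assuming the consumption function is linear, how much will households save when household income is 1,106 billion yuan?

S = -226.9

MPC = (5091.2 − 4504.25)/(6888 − 5985) = 586.95/903 = 0.65
a = 4504.25 − 0.65(5985) = 4504.25 − 3890.25 = 614
C = 614 + 0.65(1106) = 1332.9
S = 1106 − 1332.9 = -226.9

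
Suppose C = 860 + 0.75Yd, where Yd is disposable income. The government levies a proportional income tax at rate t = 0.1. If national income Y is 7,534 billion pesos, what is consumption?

Yd = (1 − 0.1)(7534) = 0.9(7534) = 6780.6
C = 860 + 0.75(6780.6) = 860 + 5085.45 = 5945.45

C = 5945.45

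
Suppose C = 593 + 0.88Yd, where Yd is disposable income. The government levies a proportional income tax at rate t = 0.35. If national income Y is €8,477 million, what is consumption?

Yd = (1 − 0.35)(8477) = 0.65(8477) = 5510.05
C = 593 + 0.88(5510.05) = 593 + 4848.844 = 5441.844

C = 5441.844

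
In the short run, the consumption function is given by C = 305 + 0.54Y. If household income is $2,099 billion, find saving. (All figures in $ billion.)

C = 305 + 0.54(2099) = 305 + 1133.46 = 1438.46
S = Y − C = 2099 − 1438.46 = 660.54

S = 660.54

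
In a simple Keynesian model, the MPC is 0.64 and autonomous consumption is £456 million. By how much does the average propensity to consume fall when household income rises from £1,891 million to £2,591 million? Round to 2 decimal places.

At Y = 1891: C = 456 + 0.64(1891) = 1666.24, APC = 1666.24/1891 = 0.881
At Y = 2591: C = 2114.24, APC = 2114.24/2591 = 0.816
Fall in APC = 0.881 − 0.816 = 0.065 ≈ 0.07

ΔAPC = 0.07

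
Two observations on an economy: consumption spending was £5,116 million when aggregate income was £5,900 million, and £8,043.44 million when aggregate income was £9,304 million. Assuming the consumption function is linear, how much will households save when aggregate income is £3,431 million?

S = 438.34

MPC = (8043.44 − 5116)/(9304 − 5900) = 2927.44/3404 = 0.86
a = 5116 − 0.86(5900) = 5116 − 5074 = 42
C = 42 + 0.86(3431) = 2992.66
S = 3431 − 2992.66 = 438.34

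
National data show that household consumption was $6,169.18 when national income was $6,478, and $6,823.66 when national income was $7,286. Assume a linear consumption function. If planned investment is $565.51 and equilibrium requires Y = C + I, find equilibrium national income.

Y = 7829

MPC = (6823.66 − 6169.18)/(7286 − 6478) = 654.48/808 = 0.81
a = 6169.18 − 0.81(6478) = 922
Equilibrium: Y = 922 + 0.81Y + 565.51
0.19Y = 1487.51, so Y = 1487.51/0.19 = 7829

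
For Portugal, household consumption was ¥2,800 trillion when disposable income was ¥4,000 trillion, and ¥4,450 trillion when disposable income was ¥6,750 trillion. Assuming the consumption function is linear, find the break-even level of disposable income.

MPC = (4450 − 2800)/(6750 − 4000) = 1650/2750 = 0.6
a = 2800 − 0.6(4000) = 2800 − 2400 = 400
Break-even: Y = a/(1−MPC) = 400/0.4 = 1000

Y = 1000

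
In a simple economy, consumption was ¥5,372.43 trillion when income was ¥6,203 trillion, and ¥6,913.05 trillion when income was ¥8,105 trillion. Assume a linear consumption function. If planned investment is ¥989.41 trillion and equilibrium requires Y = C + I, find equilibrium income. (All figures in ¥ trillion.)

Y = 7039

MPC = (6913.05 − 5372.43)/(8105 − 6203) = 1540.62/1902 = 0.81
a = 5372.43 − 0.81(6203) = 348
Equilibrium: Y = 348 + 0.81Y + 989.41
0.19Y = 1337.41, so Y = 1337.41/0.19 = 7039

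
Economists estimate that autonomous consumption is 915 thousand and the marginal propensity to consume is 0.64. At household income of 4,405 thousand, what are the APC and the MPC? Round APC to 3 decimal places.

MPC = 0.64 (the slope of the consumption function)
C = 915 + 0.64(4405) = 3734.2, so APC = 3734.2/4405 = 0.848

APC = 0.848; MPC = 0.64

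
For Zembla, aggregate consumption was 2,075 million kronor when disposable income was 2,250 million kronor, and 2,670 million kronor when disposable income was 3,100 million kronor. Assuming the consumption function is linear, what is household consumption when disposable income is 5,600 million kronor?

C = 4420

MPC = (2670 − 2075)/(3100 − 2250) = 595/850 = 0.7
a = 2075 − 0.7(2250) = 2075 − 1575 = 500
C = 500 + 0.7(5600) = 500 + 3920 = 4420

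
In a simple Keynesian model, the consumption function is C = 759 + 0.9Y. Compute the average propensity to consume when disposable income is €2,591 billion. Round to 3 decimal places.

C = 759 + 0.9(2591) = 3090.9
APC = C/Y = 3090.9/2591 = 1.193

APC = 1.193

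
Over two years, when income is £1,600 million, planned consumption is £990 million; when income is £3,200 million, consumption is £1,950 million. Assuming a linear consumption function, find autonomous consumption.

a = 30

MPC = ΔC/ΔY = (1950 − 990)/(3200 − 1600) = 960/1600 = 0.6
a = C − MPC·Y = 990 − 0.6(1600) = 990 − 960 = 30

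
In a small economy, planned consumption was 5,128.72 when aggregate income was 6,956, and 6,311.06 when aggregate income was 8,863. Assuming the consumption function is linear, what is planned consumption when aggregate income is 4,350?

MPC = (6311.06 − 5128.72)/(8863 − 6956) = 1182.34/1907 = 0.62
a = 5128.72 − 0.62(6956) = 5128.72 − 4312.72 = 816
C = 816 + 0.62(4350) = 816 + 2697 = 3513

C = 3513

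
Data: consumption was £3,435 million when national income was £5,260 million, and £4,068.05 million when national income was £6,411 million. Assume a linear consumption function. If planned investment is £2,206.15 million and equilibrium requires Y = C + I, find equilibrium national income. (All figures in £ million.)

Y = 6107

MPC = (4068.05 − 3435)/(6411 − 5260) = 633.05/1151 = 0.55
a = 3435 − 0.55(5260) = 542
Equilibrium: Y = 542 + 0.55Y + 2206.15
0.45Y = 2748.15, so Y = 2748.15/0.45 = 6107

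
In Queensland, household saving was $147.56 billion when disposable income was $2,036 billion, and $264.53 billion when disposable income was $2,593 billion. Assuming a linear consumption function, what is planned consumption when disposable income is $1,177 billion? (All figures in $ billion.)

C = 1209.83

MPS = ΔS/ΔY = (264.53 − 147.56)/(2593 − 2036) = 116.97/557 = 0.21
MPC = 1 − MPS = 0.79
Autonomous saving = 147.56 − 0.21(2036) = -280, so a = 280
C = 280 + 0.79(1177) = 280 + 929.83 = 1209.83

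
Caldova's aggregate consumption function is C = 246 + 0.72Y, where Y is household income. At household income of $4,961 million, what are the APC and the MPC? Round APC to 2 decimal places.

MPC = 0.72 (the slope of the consumption function)
C = 246 + 0.72(4961) = 3817.92, so APC = 3817.92/4961 = 0.77

APC = 0.77; MPC = 0.72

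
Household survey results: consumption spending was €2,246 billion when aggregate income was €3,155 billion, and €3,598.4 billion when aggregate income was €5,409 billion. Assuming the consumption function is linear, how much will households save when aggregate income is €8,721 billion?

S = 3135.4

MPC = (3598.4 − 2246)/(5409 − 3155) = 1352.4/2254 = 0.6
a = 2246 − 0.6(3155) = 2246 − 1893 = 353
C = 353 + 0.6(8721) = 5585.6
S = 8721 − 5585.6 = 3135.4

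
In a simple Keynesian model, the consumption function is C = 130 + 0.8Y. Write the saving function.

S = Y − C = Y − (130 + 0.8Y) = -130 + (1 − 0.8)Y

S = -130 + 0.2Y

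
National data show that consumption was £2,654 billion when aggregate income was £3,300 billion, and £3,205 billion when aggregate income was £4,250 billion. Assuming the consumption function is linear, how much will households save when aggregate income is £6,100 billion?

S = 1822

MPC = (3205 − 2654)/(4250 − 3300) = 551/950 = 0.58
a = 2654 − 0.58(3300) = 2654 − 1914 = 740
C = 740 + 0.58(6100) = 4278
S = 6100 − 4278 = 1822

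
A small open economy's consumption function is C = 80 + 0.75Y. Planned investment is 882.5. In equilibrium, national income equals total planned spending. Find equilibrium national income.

Y = 3850

Y = C + I = 80 + 0.75Y + 882.5
Y − 0.75Y = 962.5
0.25Y = 962.5, so Y = 962.5/0.25 = 3850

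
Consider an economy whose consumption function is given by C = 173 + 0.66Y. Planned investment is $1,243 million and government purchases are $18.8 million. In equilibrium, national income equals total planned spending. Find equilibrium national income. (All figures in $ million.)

Y = C + I + G = 173 + 0.66Y + 1243 + 18.8
Y − 0.66Y = 1434.8
0.34Y = 1434.8, so Y = 1434.8/0.34 = 4220

Y = 4220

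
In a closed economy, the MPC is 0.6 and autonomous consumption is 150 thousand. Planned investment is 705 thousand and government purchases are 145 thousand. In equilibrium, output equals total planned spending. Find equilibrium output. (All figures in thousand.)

Y = 2500

Y = C + I + G = 150 + 0.6Y + 705 + 145
Y − 0.6Y = 1000
0.4Y = 1000, so Y = 1000/0.4 = 2500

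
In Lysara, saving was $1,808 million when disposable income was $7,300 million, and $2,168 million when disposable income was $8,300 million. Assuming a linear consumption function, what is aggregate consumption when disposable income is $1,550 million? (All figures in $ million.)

MPS = ΔS/ΔY = (2168 − 1808)/(8300 − 7300) = 360/1000 = 0.36
MPC = 1 − MPS = 0.64
Autonomous saving = 1808 − 0.36(7300) = -820, so a = 820
C = 820 + 0.64(1550) = 820 + 992 = 1812

C = 1812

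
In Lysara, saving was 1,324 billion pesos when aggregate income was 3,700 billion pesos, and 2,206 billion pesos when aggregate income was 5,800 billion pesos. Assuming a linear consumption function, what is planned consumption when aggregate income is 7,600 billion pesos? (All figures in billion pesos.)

MPS = ΔS/ΔY = (2206 − 1324)/(5800 − 3700) = 882/2100 = 0.42
MPC = 1 − MPS = 0.58
Autonomous saving = 1324 − 0.42(3700) = -230, so a = 230
C = 230 + 0.58(7600) = 230 + 4408 = 4638

C = 4638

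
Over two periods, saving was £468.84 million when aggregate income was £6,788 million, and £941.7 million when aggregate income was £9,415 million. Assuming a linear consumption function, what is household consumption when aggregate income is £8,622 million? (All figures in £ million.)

MPS = ΔS/ΔY = (941.7 − 468.84)/(9415 − 6788) = 472.86/2627 = 0.18
MPC = 1 − MPS = 0.82
Autonomous saving = 468.84 − 0.18(6788) = -753, so a = 753
C = 753 + 0.82(8622) = 753 + 7070.04 = 7823.04

C = 7823.04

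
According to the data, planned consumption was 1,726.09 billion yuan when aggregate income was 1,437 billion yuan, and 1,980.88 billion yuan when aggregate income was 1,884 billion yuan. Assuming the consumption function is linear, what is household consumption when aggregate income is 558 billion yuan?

C = 1225.06

MPC = (1980.88 − 1726.09)/(1884 − 1437) = 254.79/447 = 0.57
a = 1726.09 − 0.57(1437) = 1726.09 − 819.09 = 907
C = 907 + 0.57(558) = 907 + 318.06 = 1225.06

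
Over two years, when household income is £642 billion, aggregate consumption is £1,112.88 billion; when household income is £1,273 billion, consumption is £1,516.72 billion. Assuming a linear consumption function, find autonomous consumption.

MPC = ΔC/ΔY = (1516.72 − 1112.88)/(1273 − 642) = 403.84/631 = 0.64
a = C − MPC·Y = 1112.88 − 0.64(642) = 1112.88 − 410.88 = 702

a = 702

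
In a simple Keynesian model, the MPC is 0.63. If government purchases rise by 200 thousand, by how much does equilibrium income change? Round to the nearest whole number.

ΔY ≈ 541

The multiplier is 1/(1 − MPC) = 1/0.37.
ΔY = 200/0.37 = 540.54 ≈ 541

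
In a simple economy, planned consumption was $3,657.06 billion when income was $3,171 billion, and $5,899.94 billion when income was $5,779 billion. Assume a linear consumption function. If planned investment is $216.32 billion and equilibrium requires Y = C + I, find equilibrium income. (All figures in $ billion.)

MPC = (5899.94 − 3657.06)/(5779 − 3171) = 2242.88/2608 = 0.86
a = 3657.06 − 0.86(3171) = 930
Equilibrium: Y = 930 + 0.86Y + 216.32
0.14Y = 1146.32, so Y = 1146.32/0.14 = 8188

Y = 8188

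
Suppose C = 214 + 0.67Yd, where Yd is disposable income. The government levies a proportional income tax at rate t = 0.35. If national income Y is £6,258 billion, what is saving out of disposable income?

Yd = (1 − 0.35)(6258) = 0.65(6258) = 4067.7
C = 214 + 0.67(4067.7) = 214 + 2725.359 = 2939.359
S = Yd − C = 4067.7 − 2939.359 = 1128.341

S = 1128.341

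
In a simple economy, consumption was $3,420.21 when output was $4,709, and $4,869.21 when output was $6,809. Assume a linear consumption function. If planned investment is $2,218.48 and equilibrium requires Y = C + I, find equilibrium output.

MPC = (4869.21 − 3420.21)/(6809 − 4709) = 1449/2100 = 0.69
a = 3420.21 − 0.69(4709) = 171
Equilibrium: Y = 171 + 0.69Y + 2218.48
0.31Y = 2389.48, so Y = 2389.48/0.31 = 7708

Y = 7708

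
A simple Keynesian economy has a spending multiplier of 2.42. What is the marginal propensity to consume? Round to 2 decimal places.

MPC = 0.59

k = 1/(1 − MPC), so 1 − MPC = 1/k = 1/2.42 = 0.4132
MPC = 1 − 0.4132 = 0.59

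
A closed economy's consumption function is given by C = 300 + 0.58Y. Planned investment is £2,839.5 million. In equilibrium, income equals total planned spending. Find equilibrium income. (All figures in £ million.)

Y = C + I = 300 + 0.58Y + 2839.5
Y − 0.58Y = 3139.5
0.42Y = 3139.5, so Y = 3139.5/0.42 = 7475

Y = 7475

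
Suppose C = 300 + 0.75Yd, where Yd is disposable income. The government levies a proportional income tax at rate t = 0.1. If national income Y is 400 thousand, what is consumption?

Yd = (1 − 0.1)(400) = 0.9(400) = 360
C = 300 + 0.75(360) = 300 + 270 = 570

C = 570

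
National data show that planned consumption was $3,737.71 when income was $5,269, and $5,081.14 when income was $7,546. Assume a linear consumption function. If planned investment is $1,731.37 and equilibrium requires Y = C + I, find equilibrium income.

Y = 5757

MPC = (5081.14 − 3737.71)/(7546 − 5269) = 1343.43/2277 = 0.59
a = 3737.71 − 0.59(5269) = 629
Equilibrium: Y = 629 + 0.59Y + 1731.37
0.41Y = 2360.37, so Y = 2360.37/0.41 = 5757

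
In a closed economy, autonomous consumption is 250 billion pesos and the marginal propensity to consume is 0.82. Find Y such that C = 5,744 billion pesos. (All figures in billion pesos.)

250 + 0.82Y = 5744
0.82Y = 5494, so Y = 5494/0.82 = 6700

Y = 6700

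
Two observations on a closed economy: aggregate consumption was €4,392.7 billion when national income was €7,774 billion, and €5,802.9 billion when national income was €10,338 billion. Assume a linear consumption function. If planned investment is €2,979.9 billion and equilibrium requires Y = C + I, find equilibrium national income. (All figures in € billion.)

MPC = (5802.9 − 4392.7)/(10338 − 7774) = 1410.2/2564 = 0.55
a = 4392.7 − 0.55(7774) = 117
Equilibrium: Y = 117 + 0.55Y + 2979.9
0.45Y = 3096.9, so Y = 3096.9/0.45 = 6882

Y = 6882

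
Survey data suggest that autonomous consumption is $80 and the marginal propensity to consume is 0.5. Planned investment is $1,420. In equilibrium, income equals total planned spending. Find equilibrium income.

Y = C + I = 80 + 0.5Y + 1420
Y − 0.5Y = 1500
0.5Y = 1500, so Y = 1500/0.5 = 3000

Y = 3000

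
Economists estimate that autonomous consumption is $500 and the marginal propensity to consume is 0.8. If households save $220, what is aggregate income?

S = Y − C = -500 + 0.2Y
-500 + 0.2Y = 220, so 0.2Y = 720 and Y = 3600

Y = 3600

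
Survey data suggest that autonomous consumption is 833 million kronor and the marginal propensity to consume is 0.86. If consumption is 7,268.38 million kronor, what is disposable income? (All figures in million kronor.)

Y = 7483

833 + 0.86Y = 7268.38
0.86Y = 6435.38, so Y = 6435.38/0.86 = 7483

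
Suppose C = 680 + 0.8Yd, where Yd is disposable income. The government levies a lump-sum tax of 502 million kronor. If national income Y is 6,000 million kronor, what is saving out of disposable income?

Yd = Y − T = 6000 − 502 = 5498
C = 680 + 0.8(5498) = 680 + 4398.4 = 5078.4
S = Yd − C = 5498 − 5078.4 = 419.6

S = 419.6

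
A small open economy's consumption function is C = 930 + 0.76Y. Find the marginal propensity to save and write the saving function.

MPS = 1 − MPC = 1 − 0.76 = 0.24
S = Y − C = -930 + 0.24Y

MPS = 0.24; S = -930 + 0.24Y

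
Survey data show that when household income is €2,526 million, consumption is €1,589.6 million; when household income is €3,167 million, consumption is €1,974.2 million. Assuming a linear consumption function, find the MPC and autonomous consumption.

MPC = ΔC/ΔY = (1974.2 − 1589.6)/(3167 − 2526) = 384.6/641 = 0.6
a = C − MPC·Y = 1589.6 − 0.6(2526) = 1589.6 − 1515.6 = 74

MPC = 0.6; a = 74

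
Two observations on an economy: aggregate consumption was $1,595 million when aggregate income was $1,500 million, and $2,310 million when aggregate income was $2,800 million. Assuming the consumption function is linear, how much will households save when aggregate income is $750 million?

MPC = (2310 − 1595)/(2800 − 1500) = 715/1300 = 0.55
a = 1595 − 0.55(1500) = 1595 − 825 = 770
C = 770 + 0.55(750) = 1182.5
S = 750 − 1182.5 = -432.5

S = -432.5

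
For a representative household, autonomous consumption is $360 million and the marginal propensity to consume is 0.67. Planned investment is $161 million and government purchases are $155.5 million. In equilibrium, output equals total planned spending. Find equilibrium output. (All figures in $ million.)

Y = 2050

Y = C + I + G = 360 + 0.67Y + 161 + 155.5
Y − 0.67Y = 676.5
0.33Y = 676.5, so Y = 676.5/0.33 = 2050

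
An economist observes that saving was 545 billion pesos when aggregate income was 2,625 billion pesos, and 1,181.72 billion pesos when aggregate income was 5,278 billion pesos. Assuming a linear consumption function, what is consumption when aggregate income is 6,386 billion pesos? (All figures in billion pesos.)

C = 4938.36

MPS = ΔS/ΔY = (1181.72 − 545)/(5278 − 2625) = 636.72/2653 = 0.24
MPC = 1 − MPS = 0.76
Autonomous saving = 545 − 0.24(2625) = -85, so a = 85
C = 85 + 0.76(6386) = 85 + 4853.36 = 4938.36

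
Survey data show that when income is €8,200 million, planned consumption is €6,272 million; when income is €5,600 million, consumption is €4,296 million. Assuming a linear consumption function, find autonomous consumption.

a = 40

MPC = ΔC/ΔY = (6272 − 4296)/(8200 − 5600) = 1976/2600 = 0.76
a = C − MPC·Y = 4296 − 0.76(5600) = 4296 − 4256 = 40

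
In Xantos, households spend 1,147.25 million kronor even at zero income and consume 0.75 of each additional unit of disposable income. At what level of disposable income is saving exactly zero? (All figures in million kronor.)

Y = 4589

At break-even, C = Y: 1147.25 + 0.75Y = Y
0.25Y = 1147.25, so Y = 1147.25/0.25 = 4589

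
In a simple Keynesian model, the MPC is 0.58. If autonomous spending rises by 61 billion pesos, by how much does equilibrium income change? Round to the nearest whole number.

ΔY ≈ 145

The multiplier is 1/(1 − MPC) = 1/0.42.
ΔY = 61/0.42 = 145.24 ≈ 145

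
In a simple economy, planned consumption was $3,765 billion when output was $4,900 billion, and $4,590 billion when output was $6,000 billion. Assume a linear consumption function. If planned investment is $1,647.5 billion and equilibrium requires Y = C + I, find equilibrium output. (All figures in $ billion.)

MPC = (4590 − 3765)/(6000 − 4900) = 825/1100 = 0.75
a = 3765 − 0.75(4900) = 90
Equilibrium: Y = 90 + 0.75Y + 1647.5
0.25Y = 1737.5, so Y = 1737.5/0.25 = 6950

Y = 6950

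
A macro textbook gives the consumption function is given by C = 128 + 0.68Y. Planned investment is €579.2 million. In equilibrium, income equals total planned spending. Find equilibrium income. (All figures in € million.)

Y = 2210

Y = C + I = 128 + 0.68Y + 579.2
Y − 0.68Y = 707.2
0.32Y = 707.2, so Y = 707.2/0.32 = 2210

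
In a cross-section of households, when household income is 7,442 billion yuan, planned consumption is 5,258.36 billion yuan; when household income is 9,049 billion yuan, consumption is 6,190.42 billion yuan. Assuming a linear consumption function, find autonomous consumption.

a = 942

MPC = ΔC/ΔY = (6190.42 − 5258.36)/(9049 − 7442) = 932.06/1607 = 0.58
a = C − MPC·Y = 5258.36 − 0.58(7442) = 5258.36 − 4316.36 = 942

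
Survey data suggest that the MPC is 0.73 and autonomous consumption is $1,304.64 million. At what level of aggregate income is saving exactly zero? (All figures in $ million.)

Y = 4832

At break-even, C = Y: 1304.64 + 0.73Y = Y
0.27Y = 1304.64, so Y = 1304.64/0.27 = 4832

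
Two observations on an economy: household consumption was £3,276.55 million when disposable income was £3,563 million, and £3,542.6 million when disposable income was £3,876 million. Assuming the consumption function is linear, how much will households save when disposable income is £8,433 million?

S = 1016.95

MPC = (3542.6 − 3276.55)/(3876 − 3563) = 266.05/313 = 0.85
a = 3276.55 − 0.85(3563) = 3276.55 − 3028.55 = 248
C = 248 + 0.85(8433) = 7416.05
S = 8433 − 7416.05 = 1016.95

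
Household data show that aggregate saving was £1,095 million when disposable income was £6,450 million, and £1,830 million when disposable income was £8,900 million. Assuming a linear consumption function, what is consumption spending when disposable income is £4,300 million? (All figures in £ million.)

MPS = ΔS/ΔY = (1830 − 1095)/(8900 − 6450) = 735/2450 = 0.3
MPC = 1 − MPS = 0.7
Autonomous saving = 1095 − 0.3(6450) = -840, so a = 840
C = 840 + 0.7(4300) = 840 + 3010 = 3850

C = 3850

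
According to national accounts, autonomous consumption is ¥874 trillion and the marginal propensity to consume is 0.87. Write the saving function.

S = -874 + 0.13Y

S = Y − C = Y − (874 + 0.87Y) = -874 + (1 − 0.87)Y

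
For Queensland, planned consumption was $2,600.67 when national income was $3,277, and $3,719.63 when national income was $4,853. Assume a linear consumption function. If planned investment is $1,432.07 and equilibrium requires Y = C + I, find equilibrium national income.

Y = 5883

MPC = (3719.63 − 2600.67)/(4853 − 3277) = 1118.96/1576 = 0.71
a = 2600.67 − 0.71(3277) = 274
Equilibrium: Y = 274 + 0.71Y + 1432.07
0.29Y = 1706.07, so Y = 1706.07/0.29 = 5883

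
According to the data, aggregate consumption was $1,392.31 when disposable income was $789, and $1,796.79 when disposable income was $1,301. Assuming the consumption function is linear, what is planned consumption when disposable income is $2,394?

MPC = (1796.79 − 1392.31)/(1301 − 789) = 404.48/512 = 0.79
a = 1392.31 − 0.79(789) = 1392.31 − 623.31 = 769
C = 769 + 0.79(2394) = 769 + 1891.26 = 2660.26

C = 2660.26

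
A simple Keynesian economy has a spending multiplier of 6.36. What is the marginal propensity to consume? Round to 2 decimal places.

k = 1/(1 − MPC), so 1 − MPC = 1/k = 1/6.36 = 0.1572
MPC = 1 − 0.1572 = 0.84

MPC = 0.84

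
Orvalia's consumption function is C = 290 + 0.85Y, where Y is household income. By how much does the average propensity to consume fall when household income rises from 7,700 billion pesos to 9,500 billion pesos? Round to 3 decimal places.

At Y = 7700: C = 290 + 0.85(7700) = 6835, APC = 6835/7700 = 0.8877
At Y = 9500: C = 8365, APC = 8365/9500 = 0.8805
Fall in APC = 0.8877 − 0.8805 = 0.0072 ≈ 0.007

ΔAPC = 0.007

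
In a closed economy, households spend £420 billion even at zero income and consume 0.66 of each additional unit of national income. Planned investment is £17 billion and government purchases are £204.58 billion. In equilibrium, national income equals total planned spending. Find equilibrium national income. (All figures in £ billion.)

Y = C + I + G = 420 + 0.66Y + 17 + 204.58
Y − 0.66Y = 641.58
0.34Y = 641.58, so Y = 641.58/0.34 = 1887

Y = 1887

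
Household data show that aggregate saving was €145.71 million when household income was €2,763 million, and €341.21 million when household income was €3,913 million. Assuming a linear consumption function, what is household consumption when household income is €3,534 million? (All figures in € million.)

MPS = ΔS/ΔY = (341.21 − 145.71)/(3913 − 2763) = 195.5/1150 = 0.17
MPC = 1 − MPS = 0.83
Autonomous saving = 145.71 − 0.17(2763) = -324, so a = 324
C = 324 + 0.83(3534) = 324 + 2933.22 = 3257.22

C = 3257.22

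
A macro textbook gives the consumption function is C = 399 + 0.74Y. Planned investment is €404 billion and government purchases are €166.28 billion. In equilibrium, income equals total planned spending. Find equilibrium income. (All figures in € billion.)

Y = C + I + G = 399 + 0.74Y + 404 + 166.28
Y − 0.74Y = 969.28
0.26Y = 969.28, so Y = 969.28/0.26 = 3728

Y = 3728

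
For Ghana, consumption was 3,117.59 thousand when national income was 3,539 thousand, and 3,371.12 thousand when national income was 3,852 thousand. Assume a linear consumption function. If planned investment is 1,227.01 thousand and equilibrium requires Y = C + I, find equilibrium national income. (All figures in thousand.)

Y = 7779

MPC = (3371.12 − 3117.59)/(3852 − 3539) = 253.53/313 = 0.81
a = 3117.59 − 0.81(3539) = 251
Equilibrium: Y = 251 + 0.81Y + 1227.01
0.19Y = 1478.01, so Y = 1478.01/0.19 = 7779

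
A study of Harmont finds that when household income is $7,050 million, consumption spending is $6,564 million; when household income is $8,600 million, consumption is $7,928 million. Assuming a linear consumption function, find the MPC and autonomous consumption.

MPC = ΔC/ΔY = (7928 − 6564)/(8600 − 7050) = 1364/1550 = 0.88
a = C − MPC·Y = 6564 − 0.88(7050) = 6564 − 6204 = 360

MPC = 0.88; a = 360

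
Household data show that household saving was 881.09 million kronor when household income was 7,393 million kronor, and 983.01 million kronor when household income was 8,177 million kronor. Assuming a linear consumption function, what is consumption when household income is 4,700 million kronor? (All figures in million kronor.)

C = 4169

MPS = ΔS/ΔY = (983.01 − 881.09)/(8177 − 7393) = 101.92/784 = 0.13
MPC = 1 − MPS = 0.87
Autonomous saving = 881.09 − 0.13(7393) = -80, so a = 80
C = 80 + 0.87(4700) = 80 + 4089 = 4169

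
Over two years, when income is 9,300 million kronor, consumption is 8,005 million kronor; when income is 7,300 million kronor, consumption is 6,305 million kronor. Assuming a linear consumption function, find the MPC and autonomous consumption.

MPC = 0.85; a = 100

MPC = ΔC/ΔY = (8005 − 6305)/(9300 − 7300) = 1700/2000 = 0.85
a = C − MPC·Y = 6305 − 0.85(7300) = 6305 − 6205 = 100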